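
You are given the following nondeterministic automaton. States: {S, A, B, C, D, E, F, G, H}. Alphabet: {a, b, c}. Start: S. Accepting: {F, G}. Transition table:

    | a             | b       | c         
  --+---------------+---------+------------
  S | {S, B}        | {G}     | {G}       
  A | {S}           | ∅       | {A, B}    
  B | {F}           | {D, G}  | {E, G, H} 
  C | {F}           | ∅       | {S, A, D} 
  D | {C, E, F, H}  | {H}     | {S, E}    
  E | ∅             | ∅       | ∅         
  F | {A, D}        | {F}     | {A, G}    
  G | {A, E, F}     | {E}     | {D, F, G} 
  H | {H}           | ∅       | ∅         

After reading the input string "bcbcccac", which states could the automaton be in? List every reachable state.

{S, A, B, D, E, G, H}

Start in {S}.
Read 'b': S→{G}; now {G}.
Read 'c': G→{D, F, G}; now {D, F, G}.
Read 'b': D→{H}, F→{F}, G→{E}; now {E, F, H}.
Read 'c': E→∅, F→{A, G}, H→∅; now {A, G}.
Read 'c': A→{A, B}, G→{D, F, G}; now {A, B, D, F, G}.
Read 'c': A→{A, B}, B→{E, G, H}, D→{S, E}, F→{A, G}, G→{D, F, G}; now {S, A, B, D, E, F, G, H}.
Read 'a': S→{S, B}, A→{S}, B→{F}, D→{C, E, F, H}, E→∅, F→{A, D}, G→{A, E, F}, H→{H}; now {S, A, B, C, D, E, F, H}.
Read 'c': S→{G}, A→{A, B}, B→{E, G, H}, C→{S, A, D}, D→{S, E}, E→∅, F→{A, G}, H→∅; now {S, A, B, D, E, G, H}.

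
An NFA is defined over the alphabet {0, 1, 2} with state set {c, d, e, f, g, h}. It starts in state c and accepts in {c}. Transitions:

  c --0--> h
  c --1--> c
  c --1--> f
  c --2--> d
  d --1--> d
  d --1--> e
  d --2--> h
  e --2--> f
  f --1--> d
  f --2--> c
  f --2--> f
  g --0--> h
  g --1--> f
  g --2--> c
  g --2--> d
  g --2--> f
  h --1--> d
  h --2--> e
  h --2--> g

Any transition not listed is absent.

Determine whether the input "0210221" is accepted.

No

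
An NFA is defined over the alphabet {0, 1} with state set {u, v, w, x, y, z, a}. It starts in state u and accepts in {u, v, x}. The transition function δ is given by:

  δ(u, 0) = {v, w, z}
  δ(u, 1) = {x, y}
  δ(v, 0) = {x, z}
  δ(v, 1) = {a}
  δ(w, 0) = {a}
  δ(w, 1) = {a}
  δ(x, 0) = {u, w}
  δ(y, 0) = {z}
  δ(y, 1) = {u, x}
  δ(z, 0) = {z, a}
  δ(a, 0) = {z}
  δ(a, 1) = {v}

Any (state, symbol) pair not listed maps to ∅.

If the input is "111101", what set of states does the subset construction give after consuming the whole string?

{x, y, a}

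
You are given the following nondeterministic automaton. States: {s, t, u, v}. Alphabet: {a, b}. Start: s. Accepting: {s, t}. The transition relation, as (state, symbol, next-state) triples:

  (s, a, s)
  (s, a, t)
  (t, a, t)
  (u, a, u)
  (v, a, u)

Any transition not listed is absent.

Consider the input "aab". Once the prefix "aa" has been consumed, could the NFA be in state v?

No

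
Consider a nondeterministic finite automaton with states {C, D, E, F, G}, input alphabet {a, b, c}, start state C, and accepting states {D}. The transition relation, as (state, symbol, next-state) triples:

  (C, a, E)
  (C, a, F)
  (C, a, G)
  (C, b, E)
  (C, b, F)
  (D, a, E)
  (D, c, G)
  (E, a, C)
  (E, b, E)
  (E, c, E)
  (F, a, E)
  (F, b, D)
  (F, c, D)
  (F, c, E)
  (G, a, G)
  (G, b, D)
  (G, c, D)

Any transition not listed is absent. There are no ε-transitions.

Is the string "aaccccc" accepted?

Yes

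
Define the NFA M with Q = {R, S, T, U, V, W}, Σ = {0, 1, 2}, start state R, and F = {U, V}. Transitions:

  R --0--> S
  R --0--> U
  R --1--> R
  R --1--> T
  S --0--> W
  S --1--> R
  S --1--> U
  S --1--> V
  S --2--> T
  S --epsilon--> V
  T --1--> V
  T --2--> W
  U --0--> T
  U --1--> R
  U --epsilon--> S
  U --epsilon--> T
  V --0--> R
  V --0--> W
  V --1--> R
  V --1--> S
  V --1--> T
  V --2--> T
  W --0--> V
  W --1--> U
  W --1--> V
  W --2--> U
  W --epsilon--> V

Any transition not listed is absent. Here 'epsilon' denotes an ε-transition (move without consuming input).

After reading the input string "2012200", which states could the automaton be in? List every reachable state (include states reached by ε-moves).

Start in {R}.
Read '2': {R} → ∅.
The set is empty and remains empty for the remaining 6 symbols.

∅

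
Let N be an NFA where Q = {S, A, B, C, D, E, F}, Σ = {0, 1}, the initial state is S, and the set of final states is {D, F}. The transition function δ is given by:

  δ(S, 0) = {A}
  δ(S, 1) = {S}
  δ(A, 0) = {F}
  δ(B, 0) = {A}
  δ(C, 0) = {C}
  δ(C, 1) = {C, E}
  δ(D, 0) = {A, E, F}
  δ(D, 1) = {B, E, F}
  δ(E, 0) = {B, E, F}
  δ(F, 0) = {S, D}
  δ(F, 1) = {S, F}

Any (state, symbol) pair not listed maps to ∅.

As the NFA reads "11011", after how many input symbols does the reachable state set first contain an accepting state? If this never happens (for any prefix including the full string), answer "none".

none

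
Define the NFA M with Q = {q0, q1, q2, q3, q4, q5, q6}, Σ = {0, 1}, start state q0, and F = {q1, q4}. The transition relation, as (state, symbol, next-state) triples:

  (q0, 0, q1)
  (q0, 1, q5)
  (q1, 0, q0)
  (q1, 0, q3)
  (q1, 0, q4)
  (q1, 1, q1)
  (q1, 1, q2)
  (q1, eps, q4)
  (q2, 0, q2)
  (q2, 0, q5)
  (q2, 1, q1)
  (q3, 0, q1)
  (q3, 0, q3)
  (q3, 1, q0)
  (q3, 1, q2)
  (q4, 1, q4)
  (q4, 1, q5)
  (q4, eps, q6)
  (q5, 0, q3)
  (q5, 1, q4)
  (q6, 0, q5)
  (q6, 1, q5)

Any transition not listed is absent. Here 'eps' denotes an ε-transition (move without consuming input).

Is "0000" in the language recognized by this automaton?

Yes

Start in {q0}.
Read '0': q0→{q1}; union {q1}; ε-closure = {q1, q4, q6}.
Read '0': q1→{q0, q3, q4}, q4→∅, q6→{q5}; union {q0, q3, q4, q5}; ε-closure = {q0, q3, q4, q5, q6}.
Read '0': q0→{q1}, q3→{q1, q3}, q4→∅, q5→{q3}, q6→{q5}; union {q1, q3, q5}; ε-closure = {q1, q3, q4, q5, q6}.
Read '0': q1→{q0, q3, q4}, q3→{q1, q3}, q4→∅, q5→{q3}, q6→{q5}; union {q0, q1, q3, q4, q5}; ε-closure = {q0, q1, q3, q4, q5, q6}.
The final set {q0, q1, q3, q4, q5, q6} contains the accepting states q1, q4.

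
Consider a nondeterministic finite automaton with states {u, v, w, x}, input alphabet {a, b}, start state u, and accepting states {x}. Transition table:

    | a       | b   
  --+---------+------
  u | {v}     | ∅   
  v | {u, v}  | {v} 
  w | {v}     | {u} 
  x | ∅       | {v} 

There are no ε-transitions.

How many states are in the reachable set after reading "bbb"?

0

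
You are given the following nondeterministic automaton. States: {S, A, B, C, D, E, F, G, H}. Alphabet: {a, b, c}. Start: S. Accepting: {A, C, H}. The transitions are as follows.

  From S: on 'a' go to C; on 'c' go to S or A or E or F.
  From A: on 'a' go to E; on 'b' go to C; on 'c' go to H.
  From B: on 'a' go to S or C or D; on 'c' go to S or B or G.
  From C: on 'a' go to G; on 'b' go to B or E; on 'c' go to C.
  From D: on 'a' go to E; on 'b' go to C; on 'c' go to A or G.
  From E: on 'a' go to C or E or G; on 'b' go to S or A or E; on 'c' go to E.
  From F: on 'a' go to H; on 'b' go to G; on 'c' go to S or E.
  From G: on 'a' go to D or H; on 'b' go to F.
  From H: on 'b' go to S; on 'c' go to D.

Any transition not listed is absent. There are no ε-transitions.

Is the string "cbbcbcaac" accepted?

Start in {S}.
Read 'c': {S} → {S, A, E, F}.
Read 'b': {S, A, E, F} → {S, A, C, E, G}.
Read 'b': {S, A, C, E, G} → {S, A, B, C, E, F}.
Read 'c': {S, A, B, C, E, F} → {S, A, B, C, E, F, G, H}.
Read 'b': {S, A, B, C, E, F, G, H} → {S, A, B, C, E, F, G}.
Read 'c': {S, A, B, C, E, F, G} → {S, A, B, C, E, F, G, H}.
Read 'a': {S, A, B, C, E, F, G, H} → {S, C, D, E, G, H}.
Read 'a': {S, C, D, E, G, H} → {C, D, E, G, H}.
Read 'c': {C, D, E, G, H} → {A, C, D, E, G}.
The final set {A, C, D, E, G} contains the accepting states A, C.

Yes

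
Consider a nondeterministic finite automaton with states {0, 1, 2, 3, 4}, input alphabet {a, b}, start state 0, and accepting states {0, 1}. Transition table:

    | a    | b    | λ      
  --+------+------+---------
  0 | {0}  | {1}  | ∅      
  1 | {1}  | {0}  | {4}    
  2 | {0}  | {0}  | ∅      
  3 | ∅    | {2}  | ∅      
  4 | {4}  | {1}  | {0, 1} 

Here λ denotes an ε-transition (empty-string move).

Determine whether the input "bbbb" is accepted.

Yes

Start in {0}.
Read 'b': 0→{1}; union {1}; ε-closure = {0, 1, 4}.
Read 'b': 0→{1}, 1→{0}, 4→{1}; union {0, 1}; ε-closure = {0, 1, 4}.
Read 'b': 0→{1}, 1→{0}, 4→{1}; union {0, 1}; ε-closure = {0, 1, 4}.
Read 'b': 0→{1}, 1→{0}, 4→{1}; union {0, 1}; ε-closure = {0, 1, 4}.
The final set {0, 1, 4} contains the accepting states 0, 1.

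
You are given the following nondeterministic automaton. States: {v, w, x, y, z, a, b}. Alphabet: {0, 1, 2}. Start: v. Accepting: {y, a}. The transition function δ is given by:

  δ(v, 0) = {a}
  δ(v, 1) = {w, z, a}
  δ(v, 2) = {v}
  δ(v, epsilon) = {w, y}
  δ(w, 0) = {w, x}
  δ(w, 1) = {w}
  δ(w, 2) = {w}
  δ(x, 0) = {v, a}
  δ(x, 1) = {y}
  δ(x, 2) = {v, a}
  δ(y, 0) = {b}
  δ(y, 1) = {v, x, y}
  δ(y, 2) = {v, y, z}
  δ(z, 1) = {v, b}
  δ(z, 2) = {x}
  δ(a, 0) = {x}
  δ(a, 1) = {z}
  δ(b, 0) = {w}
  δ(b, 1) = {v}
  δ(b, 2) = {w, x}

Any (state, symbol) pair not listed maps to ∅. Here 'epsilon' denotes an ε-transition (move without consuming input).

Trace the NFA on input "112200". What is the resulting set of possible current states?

{v, w, x, y, a, b}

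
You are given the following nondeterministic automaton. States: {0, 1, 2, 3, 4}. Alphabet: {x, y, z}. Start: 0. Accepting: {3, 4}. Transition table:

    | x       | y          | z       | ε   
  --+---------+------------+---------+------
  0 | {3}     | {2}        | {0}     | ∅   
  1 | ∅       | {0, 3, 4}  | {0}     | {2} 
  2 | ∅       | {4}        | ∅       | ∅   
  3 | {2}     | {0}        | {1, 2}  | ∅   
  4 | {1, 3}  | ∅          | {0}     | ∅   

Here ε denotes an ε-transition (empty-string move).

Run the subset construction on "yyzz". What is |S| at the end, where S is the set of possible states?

Start in {0}.
Read 'y': 0→{2}; now {2}.
Read 'y': 2→{4}; now {4}.
Read 'z': 4→{0}; now {0}.
Read 'z': 0→{0}; now {0}.
That set has 1 state.

1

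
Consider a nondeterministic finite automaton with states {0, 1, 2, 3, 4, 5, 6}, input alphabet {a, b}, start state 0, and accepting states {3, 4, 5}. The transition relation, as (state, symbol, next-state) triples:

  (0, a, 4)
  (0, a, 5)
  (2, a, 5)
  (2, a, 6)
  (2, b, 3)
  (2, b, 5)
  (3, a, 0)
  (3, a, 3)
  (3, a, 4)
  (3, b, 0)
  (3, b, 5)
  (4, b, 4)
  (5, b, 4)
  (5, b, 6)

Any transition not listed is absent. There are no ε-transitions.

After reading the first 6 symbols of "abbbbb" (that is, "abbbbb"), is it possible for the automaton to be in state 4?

Yes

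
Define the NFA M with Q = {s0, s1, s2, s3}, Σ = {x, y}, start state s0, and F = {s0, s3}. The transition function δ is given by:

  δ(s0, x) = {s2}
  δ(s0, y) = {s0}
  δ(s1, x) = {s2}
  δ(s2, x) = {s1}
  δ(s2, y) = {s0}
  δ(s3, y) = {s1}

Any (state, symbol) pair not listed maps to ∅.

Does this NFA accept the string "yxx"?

Start in {s0}.
Read 'y': s0→{s0}; now {s0}.
Read 'x': s0→{s2}; now {s2}.
Read 'x': s2→{s1}; now {s1}.
The final set {s1} contains no accepting state.

No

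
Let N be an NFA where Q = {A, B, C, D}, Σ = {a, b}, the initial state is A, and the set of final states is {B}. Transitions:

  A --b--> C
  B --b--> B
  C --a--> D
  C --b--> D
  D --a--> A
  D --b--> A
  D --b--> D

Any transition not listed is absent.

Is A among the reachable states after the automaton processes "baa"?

Yes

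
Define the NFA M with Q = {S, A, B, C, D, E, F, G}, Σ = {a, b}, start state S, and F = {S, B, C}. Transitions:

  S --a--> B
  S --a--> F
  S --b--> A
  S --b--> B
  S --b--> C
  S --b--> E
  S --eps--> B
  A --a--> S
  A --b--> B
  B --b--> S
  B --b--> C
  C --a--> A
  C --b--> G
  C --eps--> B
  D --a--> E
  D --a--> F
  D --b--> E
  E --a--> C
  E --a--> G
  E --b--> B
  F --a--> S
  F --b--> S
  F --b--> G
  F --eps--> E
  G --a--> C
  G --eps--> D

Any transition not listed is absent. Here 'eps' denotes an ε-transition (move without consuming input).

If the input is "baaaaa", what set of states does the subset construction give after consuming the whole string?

Start: ε-closure({S}) = {S, B}.
Read 'b': {S, B} → {S, A, B, C, E}.
Read 'a': {S, A, B, C, E} → {S, A, B, C, D, E, F, G}.
Read 'a': {S, A, B, C, D, E, F, G} → {S, A, B, C, D, E, F, G}.
Read 'a': {S, A, B, C, D, E, F, G} → {S, A, B, C, D, E, F, G}.
Read 'a': {S, A, B, C, D, E, F, G} → {S, A, B, C, D, E, F, G}.
Read 'a': {S, A, B, C, D, E, F, G} → {S, A, B, C, D, E, F, G}.

{S, A, B, C, D, E, F, G}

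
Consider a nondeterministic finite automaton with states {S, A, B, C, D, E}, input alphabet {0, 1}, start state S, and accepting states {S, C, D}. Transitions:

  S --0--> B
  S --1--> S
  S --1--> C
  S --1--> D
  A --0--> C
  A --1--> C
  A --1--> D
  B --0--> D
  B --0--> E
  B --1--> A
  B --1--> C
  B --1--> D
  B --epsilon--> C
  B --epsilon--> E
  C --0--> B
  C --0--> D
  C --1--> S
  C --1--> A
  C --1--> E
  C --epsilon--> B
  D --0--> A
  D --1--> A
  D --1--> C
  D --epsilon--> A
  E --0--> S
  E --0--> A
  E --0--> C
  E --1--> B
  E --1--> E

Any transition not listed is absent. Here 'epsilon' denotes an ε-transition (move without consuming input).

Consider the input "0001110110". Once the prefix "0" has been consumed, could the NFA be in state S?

No

Start in {S}.
Read '0': S→{B}; union {B}; ε-closure = {B, C, E}.
State S is not in {B, C, E}.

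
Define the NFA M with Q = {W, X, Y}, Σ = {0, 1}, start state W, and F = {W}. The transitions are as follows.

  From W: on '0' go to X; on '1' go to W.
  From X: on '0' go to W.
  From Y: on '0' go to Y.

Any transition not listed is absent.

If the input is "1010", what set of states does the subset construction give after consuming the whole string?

∅

Start in {W}.
Read '1': {W} → {W}.
Read '0': {W} → {X}.
Read '1': {X} → ∅.
The set is empty and remains empty for the remaining 1 symbol.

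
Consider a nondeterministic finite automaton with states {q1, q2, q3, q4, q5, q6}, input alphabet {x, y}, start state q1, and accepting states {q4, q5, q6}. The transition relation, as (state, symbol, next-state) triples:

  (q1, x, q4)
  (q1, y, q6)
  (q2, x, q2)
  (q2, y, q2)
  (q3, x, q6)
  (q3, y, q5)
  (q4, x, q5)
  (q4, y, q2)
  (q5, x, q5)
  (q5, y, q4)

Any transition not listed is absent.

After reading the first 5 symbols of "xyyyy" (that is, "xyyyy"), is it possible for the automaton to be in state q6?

Start in {q1}.
Read 'x': {q1} → {q4}.
Read 'y': {q4} → {q2}.
Read 'y': {q2} → {q2}.
Read 'y': {q2} → {q2}.
Read 'y': {q2} → {q2}.
State q6 is not in {q2}.

No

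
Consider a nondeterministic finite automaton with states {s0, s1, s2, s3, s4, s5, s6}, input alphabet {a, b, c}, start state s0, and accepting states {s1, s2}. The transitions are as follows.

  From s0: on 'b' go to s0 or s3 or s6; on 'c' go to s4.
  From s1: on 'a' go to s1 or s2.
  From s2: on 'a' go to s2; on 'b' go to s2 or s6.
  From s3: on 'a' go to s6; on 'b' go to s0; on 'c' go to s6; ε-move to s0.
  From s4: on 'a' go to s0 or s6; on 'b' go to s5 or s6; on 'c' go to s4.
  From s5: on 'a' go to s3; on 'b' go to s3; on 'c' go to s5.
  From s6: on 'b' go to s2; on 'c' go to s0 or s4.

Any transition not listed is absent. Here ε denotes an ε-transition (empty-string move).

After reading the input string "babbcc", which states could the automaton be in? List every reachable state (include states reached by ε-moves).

{s4}

Start in {s0}.
Read 'b': s0→{s0, s3, s6}; now {s0, s3, s6}.
Read 'a': s0→∅, s3→{s6}, s6→∅; now {s6}.
Read 'b': s6→{s2}; now {s2}.
Read 'b': s2→{s2, s6}; now {s2, s6}.
Read 'c': s2→∅, s6→{s0, s4}; now {s0, s4}.
Read 'c': s0→{s4}, s4→{s4}; now {s4}.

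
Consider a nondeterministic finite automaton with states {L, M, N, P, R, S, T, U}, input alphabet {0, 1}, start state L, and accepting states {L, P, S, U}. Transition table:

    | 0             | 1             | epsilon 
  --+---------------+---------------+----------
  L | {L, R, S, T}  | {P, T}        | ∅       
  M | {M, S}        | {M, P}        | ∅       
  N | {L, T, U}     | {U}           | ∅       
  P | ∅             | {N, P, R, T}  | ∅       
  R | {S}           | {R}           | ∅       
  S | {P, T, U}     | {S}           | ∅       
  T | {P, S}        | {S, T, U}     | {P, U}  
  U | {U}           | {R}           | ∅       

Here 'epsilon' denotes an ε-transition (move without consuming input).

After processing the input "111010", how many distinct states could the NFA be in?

Start in {L}.
Read '1': L→{P, T}; union {P, T}; ε-closure = {P, T, U}.
Read '1': P→{N, P, R, T}, T→{S, T, U}, U→{R}; now {N, P, R, S, T, U}.
Read '1': N→{U}, P→{N, P, R, T}, R→{R}, S→{S}, T→{S, T, U}, U→{R}; now {N, P, R, S, T, U}.
Read '0': N→{L, T, U}, P→∅, R→{S}, S→{P, T, U}, T→{P, S}, U→{U}; now {L, P, S, T, U}.
Read '1': L→{P, T}, P→{N, P, R, T}, S→{S}, T→{S, T, U}, U→{R}; now {N, P, R, S, T, U}.
Read '0': N→{L, T, U}, P→∅, R→{S}, S→{P, T, U}, T→{P, S}, U→{U}; now {L, P, S, T, U}.
That set has 5 states.

5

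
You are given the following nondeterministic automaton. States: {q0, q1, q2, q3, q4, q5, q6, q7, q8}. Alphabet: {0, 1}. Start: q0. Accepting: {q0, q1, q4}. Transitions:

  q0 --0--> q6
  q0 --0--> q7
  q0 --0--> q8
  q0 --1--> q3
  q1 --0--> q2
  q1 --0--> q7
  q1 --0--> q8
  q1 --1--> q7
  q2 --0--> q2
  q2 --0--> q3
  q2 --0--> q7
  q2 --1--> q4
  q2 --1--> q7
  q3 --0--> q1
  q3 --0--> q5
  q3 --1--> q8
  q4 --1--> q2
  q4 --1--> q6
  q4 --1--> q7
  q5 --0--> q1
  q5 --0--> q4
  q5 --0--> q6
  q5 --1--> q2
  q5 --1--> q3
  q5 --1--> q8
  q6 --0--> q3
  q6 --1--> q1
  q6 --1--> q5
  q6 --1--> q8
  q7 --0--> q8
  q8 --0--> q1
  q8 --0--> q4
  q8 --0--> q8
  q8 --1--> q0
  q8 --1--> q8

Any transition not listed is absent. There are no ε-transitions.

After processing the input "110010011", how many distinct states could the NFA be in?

9

Start in {q0}.
Read '1': q0→{q3}; now {q3}.
Read '1': q3→{q8}; now {q8}.
Read '0': q8→{q1, q4, q8}; now {q1, q4, q8}.
Read '0': q1→{q2, q7, q8}, q4→∅, q8→{q1, q4, q8}; now {q1, q2, q4, q7, q8}.
Read '1': q1→{q7}, q2→{q4, q7}, q4→{q2, q6, q7}, q7→∅, q8→{q0, q8}; now {q0, q2, q4, q6, q7, q8}.
Read '0': q0→{q6, q7, q8}, q2→{q2, q3, q7}, q4→∅, q6→{q3}, q7→{q8}, q8→{q1, q4, q8}; now {q1, q2, q3, q4, q6, q7, q8}.
Read '0': q1→{q2, q7, q8}, q2→{q2, q3, q7}, q3→{q1, q5}, q4→∅, q6→{q3}, q7→{q8}, q8→{q1, q4, q8}; now {q1, q2, q3, q4, q5, q7, q8}.
Read '1': q1→{q7}, q2→{q4, q7}, q3→{q8}, q4→{q2, q6, q7}, q5→{q2, q3, q8}, q7→∅, q8→{q0, q8}; now {q0, q2, q3, q4, q6, q7, q8}.
Read '1': q0→{q3}, q2→{q4, q7}, q3→{q8}, q4→{q2, q6, q7}, q6→{q1, q5, q8}, q7→∅, q8→{q0, q8}; now {q0, q1, q2, q3, q4, q5, q6, q7, q8}.
That set has 9 states.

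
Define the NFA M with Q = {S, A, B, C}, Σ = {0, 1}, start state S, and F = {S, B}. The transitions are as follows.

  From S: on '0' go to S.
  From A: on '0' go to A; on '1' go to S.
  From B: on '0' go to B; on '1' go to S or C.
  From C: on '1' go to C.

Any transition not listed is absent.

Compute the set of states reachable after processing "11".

Start in {S}.
Read '1': S→∅; now ∅.
The set is empty and remains empty for the remaining 1 symbol.

∅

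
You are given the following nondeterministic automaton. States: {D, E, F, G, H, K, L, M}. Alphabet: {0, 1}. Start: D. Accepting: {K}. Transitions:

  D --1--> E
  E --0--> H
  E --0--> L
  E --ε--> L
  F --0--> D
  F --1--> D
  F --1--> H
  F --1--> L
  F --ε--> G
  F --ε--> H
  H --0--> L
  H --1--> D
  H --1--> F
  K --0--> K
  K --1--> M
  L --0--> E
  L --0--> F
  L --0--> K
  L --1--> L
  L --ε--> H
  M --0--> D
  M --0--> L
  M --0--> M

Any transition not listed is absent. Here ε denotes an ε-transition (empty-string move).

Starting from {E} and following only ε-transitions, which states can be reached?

Begin with {E}.
ε-move E → L; add L.
ε-move L → H; add H.

{E, H, L}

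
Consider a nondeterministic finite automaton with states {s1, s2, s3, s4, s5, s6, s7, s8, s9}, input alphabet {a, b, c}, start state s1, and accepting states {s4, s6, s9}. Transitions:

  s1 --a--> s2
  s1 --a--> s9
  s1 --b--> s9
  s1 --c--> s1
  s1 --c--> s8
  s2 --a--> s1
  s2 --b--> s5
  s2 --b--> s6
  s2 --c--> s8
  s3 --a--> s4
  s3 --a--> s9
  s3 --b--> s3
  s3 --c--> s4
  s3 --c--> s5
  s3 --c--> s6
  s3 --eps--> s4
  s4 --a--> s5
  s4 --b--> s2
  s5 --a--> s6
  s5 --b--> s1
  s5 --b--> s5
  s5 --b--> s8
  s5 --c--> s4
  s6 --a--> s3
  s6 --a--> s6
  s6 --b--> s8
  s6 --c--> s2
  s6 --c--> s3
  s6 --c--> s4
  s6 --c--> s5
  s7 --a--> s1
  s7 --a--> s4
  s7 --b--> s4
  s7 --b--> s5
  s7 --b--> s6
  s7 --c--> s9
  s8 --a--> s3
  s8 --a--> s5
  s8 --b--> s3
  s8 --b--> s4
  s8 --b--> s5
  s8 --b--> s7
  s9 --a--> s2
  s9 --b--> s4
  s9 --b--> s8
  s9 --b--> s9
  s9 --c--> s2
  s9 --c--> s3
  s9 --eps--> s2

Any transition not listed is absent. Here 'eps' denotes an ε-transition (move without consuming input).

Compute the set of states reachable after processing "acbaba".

Start in {s1}.
Read 'a': {s1} → {s2, s9}.
Read 'c': {s2, s9} → {s2, s3, s4, s8}.
Read 'b': {s2, s3, s4, s8} → {s2, s3, s4, s5, s6, s7}.
Read 'a': {s2, s3, s4, s5, s6, s7} → {s1, s2, s3, s4, s5, s6, s9}.
Read 'b': {s1, s2, s3, s4, s5, s6, s9} → {s1, s2, s3, s4, s5, s6, s8, s9}.
Read 'a': {s1, s2, s3, s4, s5, s6, s8, s9} → {s1, s2, s3, s4, s5, s6, s9}.

{s1, s2, s3, s4, s5, s6, s9}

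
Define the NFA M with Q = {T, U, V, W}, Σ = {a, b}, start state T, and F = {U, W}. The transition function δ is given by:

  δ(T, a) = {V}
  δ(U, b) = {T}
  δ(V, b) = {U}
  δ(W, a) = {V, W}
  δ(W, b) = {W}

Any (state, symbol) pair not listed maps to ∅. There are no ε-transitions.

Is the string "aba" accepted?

Start in {T}.
Read 'a': {T} → {V}.
Read 'b': {V} → {U}.
Read 'a': {U} → ∅.
The final set ∅ contains no accepting state.

No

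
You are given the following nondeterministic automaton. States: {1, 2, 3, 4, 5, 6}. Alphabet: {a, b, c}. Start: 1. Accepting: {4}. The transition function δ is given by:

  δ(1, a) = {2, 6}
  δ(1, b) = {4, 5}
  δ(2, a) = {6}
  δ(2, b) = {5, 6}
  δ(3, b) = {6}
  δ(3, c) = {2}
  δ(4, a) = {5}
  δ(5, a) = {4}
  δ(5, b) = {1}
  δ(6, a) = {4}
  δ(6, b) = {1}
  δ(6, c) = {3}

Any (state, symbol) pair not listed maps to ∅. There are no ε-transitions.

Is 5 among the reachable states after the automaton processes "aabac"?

No

Start in {1}.
Read 'a': 1→{2, 6}; now {2, 6}.
Read 'a': 2→{6}, 6→{4}; now {4, 6}.
Read 'b': 4→∅, 6→{1}; now {1}.
Read 'a': 1→{2, 6}; now {2, 6}.
Read 'c': 2→∅, 6→{3}; now {3}.
State 5 is not in {3}.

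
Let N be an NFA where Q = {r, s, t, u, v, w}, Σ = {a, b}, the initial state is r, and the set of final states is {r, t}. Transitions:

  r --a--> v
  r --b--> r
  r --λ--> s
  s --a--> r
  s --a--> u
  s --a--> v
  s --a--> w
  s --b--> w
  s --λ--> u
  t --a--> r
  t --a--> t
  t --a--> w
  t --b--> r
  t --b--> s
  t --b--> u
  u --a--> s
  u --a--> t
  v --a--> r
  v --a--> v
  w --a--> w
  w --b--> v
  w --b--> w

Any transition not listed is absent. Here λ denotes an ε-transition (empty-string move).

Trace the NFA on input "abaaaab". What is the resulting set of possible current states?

{r, s, u, v, w}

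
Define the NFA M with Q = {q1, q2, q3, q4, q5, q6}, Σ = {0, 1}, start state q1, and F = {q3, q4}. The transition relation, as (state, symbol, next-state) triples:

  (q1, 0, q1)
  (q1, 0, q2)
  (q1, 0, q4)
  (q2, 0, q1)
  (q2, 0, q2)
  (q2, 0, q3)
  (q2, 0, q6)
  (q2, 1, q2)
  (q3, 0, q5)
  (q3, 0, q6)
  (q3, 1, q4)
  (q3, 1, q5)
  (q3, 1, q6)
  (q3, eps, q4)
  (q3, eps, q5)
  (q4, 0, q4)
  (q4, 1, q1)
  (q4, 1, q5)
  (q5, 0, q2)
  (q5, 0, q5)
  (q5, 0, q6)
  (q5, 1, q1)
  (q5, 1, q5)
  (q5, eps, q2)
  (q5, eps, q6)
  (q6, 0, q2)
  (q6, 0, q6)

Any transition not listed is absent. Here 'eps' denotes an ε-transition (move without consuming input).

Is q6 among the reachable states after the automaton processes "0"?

Start in {q1}.
Read '0': {q1} → {q1, q2, q4}.
State q6 is not in {q1, q2, q4}.

No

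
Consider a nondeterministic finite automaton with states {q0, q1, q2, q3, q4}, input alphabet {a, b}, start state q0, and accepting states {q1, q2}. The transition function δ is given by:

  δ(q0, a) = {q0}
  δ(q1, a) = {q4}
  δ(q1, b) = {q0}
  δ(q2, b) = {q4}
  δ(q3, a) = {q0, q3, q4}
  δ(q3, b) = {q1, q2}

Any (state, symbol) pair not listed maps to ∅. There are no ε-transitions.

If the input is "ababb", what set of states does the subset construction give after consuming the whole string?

Start in {q0}.
Read 'a': q0→{q0}; now {q0}.
Read 'b': q0→∅; now ∅.
The set is empty and remains empty for the remaining 3 symbols.

∅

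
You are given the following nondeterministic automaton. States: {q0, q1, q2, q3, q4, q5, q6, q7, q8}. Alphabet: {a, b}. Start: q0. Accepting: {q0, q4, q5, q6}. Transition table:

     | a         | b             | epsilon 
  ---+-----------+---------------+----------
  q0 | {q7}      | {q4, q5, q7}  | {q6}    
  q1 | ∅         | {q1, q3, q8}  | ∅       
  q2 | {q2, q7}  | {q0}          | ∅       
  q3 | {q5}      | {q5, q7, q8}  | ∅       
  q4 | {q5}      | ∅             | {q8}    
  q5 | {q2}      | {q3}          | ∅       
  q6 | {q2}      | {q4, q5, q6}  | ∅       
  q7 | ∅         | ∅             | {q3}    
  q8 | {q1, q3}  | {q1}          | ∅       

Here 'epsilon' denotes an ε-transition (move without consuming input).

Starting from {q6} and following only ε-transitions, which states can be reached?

Begin with {q6}.
No ε-moves leave this set, so the closure equals the set itself.

{q6}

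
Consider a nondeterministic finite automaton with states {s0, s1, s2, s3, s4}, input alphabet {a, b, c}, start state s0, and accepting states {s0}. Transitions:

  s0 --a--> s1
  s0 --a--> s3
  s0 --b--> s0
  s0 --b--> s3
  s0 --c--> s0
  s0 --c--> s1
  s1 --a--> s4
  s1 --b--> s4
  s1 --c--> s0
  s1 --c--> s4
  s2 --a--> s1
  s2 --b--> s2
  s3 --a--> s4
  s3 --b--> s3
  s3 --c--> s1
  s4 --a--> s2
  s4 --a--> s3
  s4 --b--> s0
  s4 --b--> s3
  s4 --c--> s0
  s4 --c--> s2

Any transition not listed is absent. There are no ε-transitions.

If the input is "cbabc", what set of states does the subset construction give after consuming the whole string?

Start in {s0}.
Read 'c': {s0} → {s0, s1}.
Read 'b': {s0, s1} → {s0, s3, s4}.
Read 'a': {s0, s3, s4} → {s1, s2, s3, s4}.
Read 'b': {s1, s2, s3, s4} → {s0, s2, s3, s4}.
Read 'c': {s0, s2, s3, s4} → {s0, s1, s2}.

{s0, s1, s2}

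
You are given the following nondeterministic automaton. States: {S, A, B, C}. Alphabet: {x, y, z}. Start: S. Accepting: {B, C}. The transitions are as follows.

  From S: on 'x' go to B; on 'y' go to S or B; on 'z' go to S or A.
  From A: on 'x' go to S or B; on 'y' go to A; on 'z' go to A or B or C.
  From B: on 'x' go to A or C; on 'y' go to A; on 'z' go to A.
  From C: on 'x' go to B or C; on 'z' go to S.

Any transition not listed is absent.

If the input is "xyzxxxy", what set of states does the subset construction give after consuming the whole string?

{S, A, B}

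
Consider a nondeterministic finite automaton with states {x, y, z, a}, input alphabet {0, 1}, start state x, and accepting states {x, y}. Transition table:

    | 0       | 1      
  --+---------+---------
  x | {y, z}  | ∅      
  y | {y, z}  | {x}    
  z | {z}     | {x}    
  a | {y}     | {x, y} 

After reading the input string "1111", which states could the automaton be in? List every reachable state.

∅

Start in {x}.
Read '1': x→∅; now ∅.
The set is empty and remains empty for the remaining 3 symbols.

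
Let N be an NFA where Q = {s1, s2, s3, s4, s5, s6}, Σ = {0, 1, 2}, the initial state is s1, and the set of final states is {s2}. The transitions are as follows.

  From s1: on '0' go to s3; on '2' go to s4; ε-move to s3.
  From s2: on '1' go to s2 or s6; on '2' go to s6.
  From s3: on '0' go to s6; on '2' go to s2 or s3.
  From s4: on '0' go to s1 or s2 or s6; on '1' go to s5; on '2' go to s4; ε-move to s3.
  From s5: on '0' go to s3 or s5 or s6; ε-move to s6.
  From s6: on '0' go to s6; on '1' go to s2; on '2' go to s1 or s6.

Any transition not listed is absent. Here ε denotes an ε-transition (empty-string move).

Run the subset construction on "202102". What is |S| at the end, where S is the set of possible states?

4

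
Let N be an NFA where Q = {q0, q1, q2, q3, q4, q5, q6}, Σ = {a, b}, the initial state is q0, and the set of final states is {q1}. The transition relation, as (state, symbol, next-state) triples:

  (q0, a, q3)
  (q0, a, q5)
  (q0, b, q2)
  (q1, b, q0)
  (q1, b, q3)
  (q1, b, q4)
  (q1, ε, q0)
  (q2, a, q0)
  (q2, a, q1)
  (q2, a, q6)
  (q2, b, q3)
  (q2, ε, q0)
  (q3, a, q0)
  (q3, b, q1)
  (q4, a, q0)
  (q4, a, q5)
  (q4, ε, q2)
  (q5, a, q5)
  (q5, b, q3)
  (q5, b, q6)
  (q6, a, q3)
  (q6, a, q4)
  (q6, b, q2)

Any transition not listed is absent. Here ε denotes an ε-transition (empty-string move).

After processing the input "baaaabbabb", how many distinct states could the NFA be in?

5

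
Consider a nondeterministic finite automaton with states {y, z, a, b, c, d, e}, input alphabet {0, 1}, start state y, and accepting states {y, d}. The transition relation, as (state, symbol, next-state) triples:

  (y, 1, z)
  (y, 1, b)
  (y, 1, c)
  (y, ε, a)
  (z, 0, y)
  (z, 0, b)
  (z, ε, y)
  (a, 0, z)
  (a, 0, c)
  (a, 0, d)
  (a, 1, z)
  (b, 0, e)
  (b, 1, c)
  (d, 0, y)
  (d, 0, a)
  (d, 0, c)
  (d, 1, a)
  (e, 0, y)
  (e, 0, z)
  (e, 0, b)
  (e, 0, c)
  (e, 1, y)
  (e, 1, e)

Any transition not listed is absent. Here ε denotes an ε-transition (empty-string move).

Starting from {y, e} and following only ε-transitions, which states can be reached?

{y, a, e}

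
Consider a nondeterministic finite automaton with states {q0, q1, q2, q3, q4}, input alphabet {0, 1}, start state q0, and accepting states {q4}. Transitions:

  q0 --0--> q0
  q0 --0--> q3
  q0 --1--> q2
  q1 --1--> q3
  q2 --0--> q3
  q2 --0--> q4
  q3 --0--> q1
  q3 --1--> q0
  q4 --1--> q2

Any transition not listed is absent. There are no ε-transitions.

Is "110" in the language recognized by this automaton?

No

Start in {q0}.
Read '1': {q0} → {q2}.
Read '1': {q2} → ∅.
The set is empty and remains empty for the remaining 1 symbol.
The final set ∅ contains no accepting state.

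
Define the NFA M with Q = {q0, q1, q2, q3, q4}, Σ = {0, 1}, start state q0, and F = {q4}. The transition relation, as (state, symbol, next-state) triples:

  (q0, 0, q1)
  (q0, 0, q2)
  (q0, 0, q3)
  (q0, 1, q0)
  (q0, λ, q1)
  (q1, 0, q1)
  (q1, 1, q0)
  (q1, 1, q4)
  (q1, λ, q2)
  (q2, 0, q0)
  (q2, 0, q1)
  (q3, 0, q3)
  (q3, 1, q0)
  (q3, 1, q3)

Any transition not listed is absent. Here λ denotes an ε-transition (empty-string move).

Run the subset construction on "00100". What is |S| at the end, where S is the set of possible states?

Start: ε-closure({q0}) = {q0, q1, q2}.
Read '0': q0→{q1, q2, q3}, q1→{q1}, q2→{q0, q1}; now {q0, q1, q2, q3}.
Read '0': q0→{q1, q2, q3}, q1→{q1}, q2→{q0, q1}, q3→{q3}; now {q0, q1, q2, q3}.
Read '1': q0→{q0}, q1→{q0, q4}, q2→∅, q3→{q0, q3}; union {q0, q3, q4}; ε-closure = {q0, q1, q2, q3, q4}.
Read '0': q0→{q1, q2, q3}, q1→{q1}, q2→{q0, q1}, q3→{q3}, q4→∅; now {q0, q1, q2, q3}.
Read '0': q0→{q1, q2, q3}, q1→{q1}, q2→{q0, q1}, q3→{q3}; now {q0, q1, q2, q3}.
That set has 4 states.

4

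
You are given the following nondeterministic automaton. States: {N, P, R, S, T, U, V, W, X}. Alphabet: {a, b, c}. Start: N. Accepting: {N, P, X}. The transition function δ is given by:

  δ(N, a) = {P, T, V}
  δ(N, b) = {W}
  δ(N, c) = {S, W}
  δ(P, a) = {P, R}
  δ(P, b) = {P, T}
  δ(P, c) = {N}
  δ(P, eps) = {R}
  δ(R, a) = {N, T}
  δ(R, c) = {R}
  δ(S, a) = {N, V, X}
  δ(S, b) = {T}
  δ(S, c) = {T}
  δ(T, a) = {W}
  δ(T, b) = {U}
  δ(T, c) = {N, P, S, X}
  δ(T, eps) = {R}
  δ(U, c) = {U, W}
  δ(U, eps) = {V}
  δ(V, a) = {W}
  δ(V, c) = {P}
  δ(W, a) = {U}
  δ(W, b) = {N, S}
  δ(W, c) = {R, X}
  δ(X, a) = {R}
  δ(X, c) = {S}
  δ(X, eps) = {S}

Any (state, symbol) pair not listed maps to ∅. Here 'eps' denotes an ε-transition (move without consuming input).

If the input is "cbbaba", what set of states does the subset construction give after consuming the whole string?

Start in {N}.
Read 'c': N→{S, W}; now {S, W}.
Read 'b': S→{T}, W→{N, S}; union {N, S, T}; ε-closure = {N, R, S, T}.
Read 'b': N→{W}, R→∅, S→{T}, T→{U}; union {T, U, W}; ε-closure = {R, T, U, V, W}.
Read 'a': R→{N, T}, T→{W}, U→∅, V→{W}, W→{U}; union {N, T, U, W}; ε-closure = {N, R, T, U, V, W}.
Read 'b': N→{W}, R→∅, T→{U}, U→∅, V→∅, W→{N, S}; union {N, S, U, W}; ε-closure = {N, S, U, V, W}.
Read 'a': N→{P, T, V}, S→{N, V, X}, U→∅, V→{W}, W→{U}; union {N, P, T, U, V, W, X}; ε-closure = {N, P, R, S, T, U, V, W, X}.

{N, P, R, S, T, U, V, W, X}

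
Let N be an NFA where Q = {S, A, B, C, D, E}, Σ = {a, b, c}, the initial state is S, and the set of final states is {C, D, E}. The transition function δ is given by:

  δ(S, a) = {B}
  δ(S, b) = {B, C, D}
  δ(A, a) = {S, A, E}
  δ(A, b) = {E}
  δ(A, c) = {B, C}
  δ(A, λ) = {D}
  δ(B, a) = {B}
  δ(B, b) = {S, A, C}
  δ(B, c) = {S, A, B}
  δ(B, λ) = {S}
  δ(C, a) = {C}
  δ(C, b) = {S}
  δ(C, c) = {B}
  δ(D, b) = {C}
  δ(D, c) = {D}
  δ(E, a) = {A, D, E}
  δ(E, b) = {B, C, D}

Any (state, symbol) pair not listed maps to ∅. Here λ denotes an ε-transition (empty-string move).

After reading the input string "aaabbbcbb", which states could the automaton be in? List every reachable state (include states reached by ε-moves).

Start in {S}.
Read 'a': {S} → {S, B}.
Read 'a': {S, B} → {S, B}.
Read 'a': {S, B} → {S, B}.
Read 'b': {S, B} → {S, A, B, C, D}.
Read 'b': {S, A, B, C, D} → {S, A, B, C, D, E}.
Read 'b': {S, A, B, C, D, E} → {S, A, B, C, D, E}.
Read 'c': {S, A, B, C, D, E} → {S, A, B, C, D}.
Read 'b': {S, A, B, C, D} → {S, A, B, C, D, E}.
Read 'b': {S, A, B, C, D, E} → {S, A, B, C, D, E}.

{S, A, B, C, D, E}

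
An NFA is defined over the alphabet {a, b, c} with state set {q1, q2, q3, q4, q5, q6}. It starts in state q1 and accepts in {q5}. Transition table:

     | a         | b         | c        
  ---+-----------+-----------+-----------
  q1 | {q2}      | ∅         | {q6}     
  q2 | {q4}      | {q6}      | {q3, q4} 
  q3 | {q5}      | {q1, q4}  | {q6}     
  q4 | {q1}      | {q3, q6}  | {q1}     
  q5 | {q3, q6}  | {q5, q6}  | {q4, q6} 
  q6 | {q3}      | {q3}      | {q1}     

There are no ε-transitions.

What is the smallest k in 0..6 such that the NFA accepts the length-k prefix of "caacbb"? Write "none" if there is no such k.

Start in {q1}.
Read 'c': {q1} → {q6}.
Read 'a': {q6} → {q3}.
Read 'a': {q3} → {q5}.
None of the earlier sets intersect F, but {q5} does.

3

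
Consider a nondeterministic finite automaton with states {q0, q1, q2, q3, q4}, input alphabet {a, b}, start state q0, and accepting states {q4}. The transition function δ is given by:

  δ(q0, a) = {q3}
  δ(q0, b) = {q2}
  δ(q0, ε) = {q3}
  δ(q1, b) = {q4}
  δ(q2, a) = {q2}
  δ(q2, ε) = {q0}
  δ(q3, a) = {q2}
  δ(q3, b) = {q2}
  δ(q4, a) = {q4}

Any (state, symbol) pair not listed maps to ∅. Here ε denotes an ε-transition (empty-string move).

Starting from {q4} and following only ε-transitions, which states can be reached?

Begin with {q4}.
No ε-moves leave this set, so the closure equals the set itself.

{q4}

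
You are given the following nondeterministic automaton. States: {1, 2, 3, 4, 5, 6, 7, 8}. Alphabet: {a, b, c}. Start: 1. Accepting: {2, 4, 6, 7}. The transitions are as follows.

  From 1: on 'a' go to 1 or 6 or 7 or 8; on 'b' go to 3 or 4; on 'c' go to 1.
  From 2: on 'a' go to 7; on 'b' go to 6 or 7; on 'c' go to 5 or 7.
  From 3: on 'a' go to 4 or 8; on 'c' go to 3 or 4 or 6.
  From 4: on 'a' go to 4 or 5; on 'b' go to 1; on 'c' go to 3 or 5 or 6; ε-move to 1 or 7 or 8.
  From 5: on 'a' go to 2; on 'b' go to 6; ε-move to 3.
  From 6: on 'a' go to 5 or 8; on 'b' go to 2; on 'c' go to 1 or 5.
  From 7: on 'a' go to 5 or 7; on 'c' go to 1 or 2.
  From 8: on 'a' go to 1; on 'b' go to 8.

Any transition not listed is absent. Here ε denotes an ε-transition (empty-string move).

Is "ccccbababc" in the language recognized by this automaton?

Start in {1}.
Read 'c': {1} → {1}.
Read 'c': {1} → {1}.
Read 'c': {1} → {1}.
Read 'c': {1} → {1}.
Read 'b': {1} → {1, 3, 4, 7, 8}.
Read 'a': {1, 3, 4, 7, 8} → {1, 3, 4, 5, 6, 7, 8}.
Read 'b': {1, 3, 4, 5, 6, 7, 8} → {1, 2, 3, 4, 6, 7, 8}.
Read 'a': {1, 2, 3, 4, 6, 7, 8} → {1, 3, 4, 5, 6, 7, 8}.
Read 'b': {1, 3, 4, 5, 6, 7, 8} → {1, 2, 3, 4, 6, 7, 8}.
Read 'c': {1, 2, 3, 4, 6, 7, 8} → {1, 2, 3, 4, 5, 6, 7, 8}.
The final set {1, 2, 3, 4, 5, 6, 7, 8} contains the accepting states 2, 4, 6, 7.

Yes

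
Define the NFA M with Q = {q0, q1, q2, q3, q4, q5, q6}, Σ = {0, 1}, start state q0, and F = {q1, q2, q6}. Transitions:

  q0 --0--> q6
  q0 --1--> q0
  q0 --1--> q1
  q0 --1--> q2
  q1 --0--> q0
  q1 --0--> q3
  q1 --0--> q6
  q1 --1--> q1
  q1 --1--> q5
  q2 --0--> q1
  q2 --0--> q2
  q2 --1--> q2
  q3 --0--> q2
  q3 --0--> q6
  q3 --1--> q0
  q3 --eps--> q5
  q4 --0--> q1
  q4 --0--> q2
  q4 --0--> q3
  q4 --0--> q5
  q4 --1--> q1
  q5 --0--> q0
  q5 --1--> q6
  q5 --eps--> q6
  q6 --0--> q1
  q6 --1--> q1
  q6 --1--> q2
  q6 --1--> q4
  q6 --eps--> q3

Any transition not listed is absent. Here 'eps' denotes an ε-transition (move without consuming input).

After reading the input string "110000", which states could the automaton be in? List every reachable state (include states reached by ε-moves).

Start in {q0}.
Read '1': q0→{q0, q1, q2}; now {q0, q1, q2}.
Read '1': q0→{q0, q1, q2}, q1→{q1, q5}, q2→{q2}; union {q0, q1, q2, q5}; ε-closure = {q0, q1, q2, q3, q5, q6}.
Read '0': q0→{q6}, q1→{q0, q3, q6}, q2→{q1, q2}, q3→{q2, q6}, q5→{q0}, q6→{q1}; union {q0, q1, q2, q3, q6}; ε-closure = {q0, q1, q2, q3, q5, q6}.
Read '0': q0→{q6}, q1→{q0, q3, q6}, q2→{q1, q2}, q3→{q2, q6}, q5→{q0}, q6→{q1}; union {q0, q1, q2, q3, q6}; ε-closure = {q0, q1, q2, q3, q5, q6}.
Read '0': q0→{q6}, q1→{q0, q3, q6}, q2→{q1, q2}, q3→{q2, q6}, q5→{q0}, q6→{q1}; union {q0, q1, q2, q3, q6}; ε-closure = {q0, q1, q2, q3, q5, q6}.
Read '0': q0→{q6}, q1→{q0, q3, q6}, q2→{q1, q2}, q3→{q2, q6}, q5→{q0}, q6→{q1}; union {q0, q1, q2, q3, q6}; ε-closure = {q0, q1, q2, q3, q5, q6}.

{q0, q1, q2, q3, q5, q6}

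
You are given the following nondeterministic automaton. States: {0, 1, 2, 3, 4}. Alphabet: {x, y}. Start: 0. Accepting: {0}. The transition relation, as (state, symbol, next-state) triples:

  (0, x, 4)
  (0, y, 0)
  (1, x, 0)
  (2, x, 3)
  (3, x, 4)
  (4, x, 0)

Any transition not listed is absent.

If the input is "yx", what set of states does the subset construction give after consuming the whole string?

Start in {0}.
Read 'y': {0} → {0}.
Read 'x': {0} → {4}.

{4}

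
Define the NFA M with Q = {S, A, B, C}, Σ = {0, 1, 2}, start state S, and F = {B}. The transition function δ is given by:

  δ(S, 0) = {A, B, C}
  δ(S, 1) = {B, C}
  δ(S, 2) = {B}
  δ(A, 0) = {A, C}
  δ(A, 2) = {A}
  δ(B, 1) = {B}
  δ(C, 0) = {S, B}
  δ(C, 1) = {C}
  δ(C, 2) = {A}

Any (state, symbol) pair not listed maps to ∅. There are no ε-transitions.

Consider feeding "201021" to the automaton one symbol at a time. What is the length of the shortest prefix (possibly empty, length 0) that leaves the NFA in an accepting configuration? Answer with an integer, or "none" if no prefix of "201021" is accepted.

1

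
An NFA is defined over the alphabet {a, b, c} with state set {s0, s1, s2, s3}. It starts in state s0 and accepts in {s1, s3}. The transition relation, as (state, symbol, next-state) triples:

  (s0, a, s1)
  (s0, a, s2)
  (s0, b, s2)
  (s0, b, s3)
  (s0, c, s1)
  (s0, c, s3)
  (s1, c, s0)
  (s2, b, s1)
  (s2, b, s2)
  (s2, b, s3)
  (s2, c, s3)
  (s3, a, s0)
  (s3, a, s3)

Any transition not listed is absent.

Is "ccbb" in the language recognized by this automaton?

Yes

Start in {s0}.
Read 'c': {s0} → {s1, s3}.
Read 'c': {s1, s3} → {s0}.
Read 'b': {s0} → {s2, s3}.
Read 'b': {s2, s3} → {s1, s2, s3}.
The final set {s1, s2, s3} contains the accepting states s1, s3.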